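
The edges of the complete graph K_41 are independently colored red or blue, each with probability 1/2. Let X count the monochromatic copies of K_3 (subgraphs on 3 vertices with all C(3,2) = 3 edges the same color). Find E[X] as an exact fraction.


Let X = Σ_S X_S over the C(41, 3) = 10660 subsets S of size 3, where X_S = 1 if the K_3 on S is monochromatic.
For a fixed S, the K_3 on S has C(3, 2) = 3 edges. P[all 3 edges red] = (1/2)^3, and likewise for blue, so P[monochromatic] = 2·(1/2)^3 = 2^{1 − 3} = 1/4.
By linearity: E[X] = C(41, 3) · 2^{1 − 3} = 10660 · 1/4 = 2665.
Numerically: E[X] ≈ 2665.000000.

E[X] = C(41,3)·2^(1−C(3,2)) = 2665 ≈ 2665.000000.


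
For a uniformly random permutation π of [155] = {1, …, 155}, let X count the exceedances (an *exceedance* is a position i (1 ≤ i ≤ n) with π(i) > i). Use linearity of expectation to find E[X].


Write X = Σ_{i=1}^{155} X_i, where X_i = 1_{π(i) > i}.
For each fixed i, π(i) is uniform over {1, …, 155} (marginal of a uniform permutation), so P[π(i) > i] = (n − i)/n. Summing: Σ_{i=1}^{155} (n − i)/n = (0 + 1 + … + 154)/155 = 155(155 − 1)/(2·155) = (155 − 1)/2.
Hence E[X] = Σ_{i=1}^{155} (155 − i)/155 = 77 ≈ 77.00000.

E[X] = 77 = 77.00000.


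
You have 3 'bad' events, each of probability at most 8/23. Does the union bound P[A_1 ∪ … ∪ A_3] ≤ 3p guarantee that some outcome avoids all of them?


Union bound: P[∪_{i=1}^{3} A_i] ≤ Σ_i P[A_i] ≤ 3·p = 3·(8/23) = 24/23.
Numerically: 24/23 ≈ 1.04348.
Is 24/23 < 1? NO.
Since the bound 24/23 is ≥ 1, the union bound is uninformative here; it does NOT by itself certify existence.

3·p = 24/23 ≈ 1.04348; existence NOT certified by the union bound.


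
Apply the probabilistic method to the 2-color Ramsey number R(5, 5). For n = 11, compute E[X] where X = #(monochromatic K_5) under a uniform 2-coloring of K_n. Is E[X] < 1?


E[X] = C(11, 5) · 2^{1 − 10} = 462 · 2^{−9} = 462/512.
As a reduced fraction: E[X] = 231/256 ≈ 0.9023.
Is E[X] < 1? YES.
Since E[X] < 1, there exists a 2-coloring of K_{11} with no monochromatic K_5; hence R(5, 5) > 11.

E[X] = 231/256 ≈ 0.9023; E[X] < 1, so R(5, 5) > 11.


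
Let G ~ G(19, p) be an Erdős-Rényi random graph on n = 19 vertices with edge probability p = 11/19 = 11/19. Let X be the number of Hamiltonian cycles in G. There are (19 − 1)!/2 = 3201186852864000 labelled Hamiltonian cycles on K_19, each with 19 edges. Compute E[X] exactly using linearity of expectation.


K_19 has (19 − 1)!/2 = 3201186852864000 labelled Hamiltonian cycles.
For each such Hamiltonian cycle H, let X_H = 1 if all 19 edges of H are present in G. Then P[X_H = 1] = p^{19} = (11/19)^{19} = 61159090448414546291/1978419655660313589123979.
By linearity of expectation: E[X] = Σ_H E[X_H] = 3201186852864000 · p^{19} = 3201186852864000 · 61159090448414546291/1978419655660313589123979 = 195781676276584883979724733927424000/1978419655660313589123979.
Numerically: E[X] ≈ 9.89586e+10.

E[X] = 3201186852864000 · (11/19)^{19} = 195781676276584883979724733927424000/1978419655660313589123979 ≈ 9.89586e+10.


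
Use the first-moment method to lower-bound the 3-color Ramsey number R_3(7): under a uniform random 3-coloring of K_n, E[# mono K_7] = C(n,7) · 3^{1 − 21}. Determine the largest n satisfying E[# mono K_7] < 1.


We need C(n, 7) · 3^{1 − 21} < 1, i.e. C(n, 7) < 3^{21 − 1} = 3486784401.
Check values of n near the boundary:
  n = 75: C(75, 7) = 1984829850; 1984829850 < 3486784401? YES
  n = 76: C(76, 7) = 2186189400; 2186189400 < 3486784401? YES
  n = 77: C(77, 7) = 2404808340; 2404808340 < 3486784401? YES
  n = 78: C(78, 7) = 2641902120; 2641902120 < 3486784401? YES
  n = 79: C(79, 7) = 2898753715; 2898753715 < 3486784401? YES
  n = 80: C(80, 7) = 3176716400; 3176716400 < 3486784401? YES
  n = 81: C(81, 7) = 3477216600; 3477216600 < 3486784401? YES
  n = 82: C(82, 7) = 3801756816; 3801756816 < 3486784401? NO
  n = 83: C(83, 7) = 4151918628; 4151918628 < 3486784401? NO
  n = 84: C(84, 7) = 4529365776; 4529365776 < 3486784401? NO
The largest n with C(n, 7) < 3486784401 is n = 81 (where E[X] = 42928600/43046721 ≈ 0.997). Hence R_3(7) > 81, i.e. R_3(7) ≥ 82.

Largest n = 81; hence R_3(7) > 81.


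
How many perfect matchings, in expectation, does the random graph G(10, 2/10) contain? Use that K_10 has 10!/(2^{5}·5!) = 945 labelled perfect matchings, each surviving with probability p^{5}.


K_10 has 10!/(2^{5}·5!) = 945 labelled perfect matchings.
For each such perfect matching H, let X_H = 1 if all 5 edges of H are present in G. Then P[X_H = 1] = p^{5} = (1/5)^{5} = 1/3125.
By linearity: E[X] = Σ_H E[X_H] = 945 · p^{5} = 945 · 1/3125 = 189/625.
Numerically: E[X] ≈ 0.302.

E[X] = 945 · (1/5)^{5} = 189/625 ≈ 0.302.


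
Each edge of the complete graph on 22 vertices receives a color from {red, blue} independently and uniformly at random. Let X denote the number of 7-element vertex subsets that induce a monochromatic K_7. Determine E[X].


Let X = Σ_S X_S over the C(22, 7) = 170544 subsets S of size 7, where X_S = 1 if the K_7 on S is monochromatic.
For a fixed S, the K_7 on S has C(7, 2) = 21 edges. P[all 21 edges red] = (1/2)^21, and likewise for blue, so P[monochromatic] = 2·(1/2)^21 = 2^{1 − 21} = 1/1048576.
By linearity of expectation: E[X] = C(22, 7) · 2^{1 − 21} = 170544 · 1/1048576 = 10659/65536.
Numerically: E[X] ≈ 0.1626.

E[X] = C(22,7)·2^(1−C(7,2)) = 10659/65536 ≈ 0.1626.


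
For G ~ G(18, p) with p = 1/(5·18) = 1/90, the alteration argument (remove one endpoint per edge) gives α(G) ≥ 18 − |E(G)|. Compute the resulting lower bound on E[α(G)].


E[|E(G)|] = C(18, 2)·p = 153 · (1/90) = 17/10.
E[α(G)] ≥ n − E[|E(G)|] = 18 − 17/10 = 163/10.
Numerically: ≈ 16.300.
(This is only a lower bound; the true E[α(G)] may be larger.)

E[α(G)] ≥ 163/10 ≈ 16.300.


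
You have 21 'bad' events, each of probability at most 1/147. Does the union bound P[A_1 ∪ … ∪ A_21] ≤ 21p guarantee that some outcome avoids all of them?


Union bound: P[∪_{i=1}^{21} A_i] ≤ Σ_i P[A_i] ≤ 21·p = 21·(1/147) = 1/7.
Numerically: 1/7 ≈ 0.142857.
Is 1/7 < 1? YES.
Since P[∪ A_i] ≤ 1/7 < 1, the complement has P[∩ A_i^c] ≥ 1 − 1/7 = 6/7 > 0, so some outcome avoids every A_i.

21·p = 1/7 ≈ 0.142857; existence CERTIFIED by the union bound.


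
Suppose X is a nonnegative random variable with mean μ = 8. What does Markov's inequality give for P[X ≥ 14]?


μ = E[X] = 8, a = 14.
Markov: P[X ≥ 14] ≤ μ/a = (8)/14 = 4/7.
Numerically: ≈ 0.5714.
(Since a = 14 > μ = 8.0000, the bound 4/7 is < 1 and informative.)

P[X ≥ 14] ≤ 4/7 ≈ 0.5714.


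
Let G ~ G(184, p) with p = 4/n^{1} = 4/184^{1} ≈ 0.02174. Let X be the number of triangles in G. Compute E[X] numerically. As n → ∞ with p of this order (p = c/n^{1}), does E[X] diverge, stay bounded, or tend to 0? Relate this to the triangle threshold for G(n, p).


Number of potential triangles: C(184, 3) = 1021384.
Each occurs with probability p³ ≈ (0.02174)³ ≈ 1.027369e-05.
By linearity: E[X] = C(184, 3)·p³ ≈ 1021384 · 1.027369e-05 ≈ 10.4934.
Here α = 1, so p = 4/n is exactly at the triangle threshold p ~ 1/n. Asymptotically E[X] → c³/6 = 4³/6 = 32/3 ≈ 10.6667, a bounded constant. In this regime the triangle count is asymptotically Poisson(c³/6).

E[X] ≈ 10.4934; in regime p = Θ(1/n^{1}) E[X] stays bounded (at the triangle threshold p ~ 1/n).


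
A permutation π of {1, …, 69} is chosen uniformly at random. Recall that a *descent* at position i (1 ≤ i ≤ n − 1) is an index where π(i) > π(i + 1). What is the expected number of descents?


Write X = Σ X_I over i = 1, …, 68, with X_I the indicator of one descent.
There are 68 indicators.
For each fixed i, the pair (π(i), π(i+1)) is a uniformly random ordered pair of distinct values from {1, …, 69}; by symmetry P[π(i) > π(i+1)] = 1/2.
By linearity: E[X] = 68 · (1/2) = (69 − 1) · (1/2) = 34 ≈ 34.000000.

E[X] = 34 = 34.000000.


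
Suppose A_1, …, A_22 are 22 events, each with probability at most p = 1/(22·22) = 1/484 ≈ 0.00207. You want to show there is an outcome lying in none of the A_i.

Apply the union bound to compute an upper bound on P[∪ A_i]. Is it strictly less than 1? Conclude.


Union bound: P[∪_{i=1}^{22} A_i] ≤ Σ_i P[A_i] ≤ 22·p = 22·(1/484) = 1/22.
Numerically: 1/22 ≈ 0.04545.
Is 1/22 < 1? YES.
Since P[∪ A_i] ≤ 1/22 < 1, the complement has P[∩ A_i^c] ≥ 1 − 1/22 = 21/22 > 0, so some outcome avoids every A_i.

22·p = 1/22 ≈ 0.04545; existence CERTIFIED by the union bound.


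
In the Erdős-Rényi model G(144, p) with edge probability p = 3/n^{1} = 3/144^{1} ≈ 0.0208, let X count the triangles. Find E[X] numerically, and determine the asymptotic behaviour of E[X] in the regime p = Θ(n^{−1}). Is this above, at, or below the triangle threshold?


Number of potential triangles: C(144, 3) = 487344.
Each occurs with probability p³ ≈ (0.0208)³ ≈ 9.04225e-06.
By linearity: E[X] = C(144, 3)·p³ ≈ 487344 · 9.04225e-06 ≈ 4.407.
Here α = 1, so p = 3/n is exactly at the triangle threshold p ~ 1/n. Asymptotically E[X] → c³/6 = 3³/6 = 9/2 ≈ 4.500, a bounded constant. In this regime the triangle count is asymptotically Poisson(c³/6).

E[X] ≈ 4.407; in regime p = Θ(1/n^{1}) E[X] stays bounded (at the triangle threshold p ~ 1/n).


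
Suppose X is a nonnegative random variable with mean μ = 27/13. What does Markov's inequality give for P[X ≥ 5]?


μ = E[X] = 27/13, a = 5.
Markov: P[X ≥ 5] ≤ μ/a = (27/13)/5 = 27/65.
Numerically: ≈ 0.415385.
(Since a = 5 > μ = 2.076923, the bound 27/65 is < 1 and informative.)

P[X ≥ 5] ≤ 27/65 ≈ 0.415385.


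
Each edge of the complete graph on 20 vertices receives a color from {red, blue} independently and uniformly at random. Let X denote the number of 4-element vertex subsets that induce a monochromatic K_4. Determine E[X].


Let X = Σ_S X_S over the C(20, 4) = 4845 subsets S of size 4, where X_S = 1 if the K_4 on S is monochromatic.
For a fixed S, the K_4 on S has C(4, 2) = 6 edges. P[all 6 edges red] = (1/2)^6, and likewise for blue, so P[monochromatic] = 2·(1/2)^6 = 2^{1 − 6} = 1/32.
By linearity: E[X] = C(20, 4) · 2^{1 − 6} = 4845 · 1/32 = 4845/32.
Numerically: E[X] ≈ 151.4062.

E[X] = C(20,4)·2^(1−C(4,2)) = 4845/32 ≈ 151.4062.


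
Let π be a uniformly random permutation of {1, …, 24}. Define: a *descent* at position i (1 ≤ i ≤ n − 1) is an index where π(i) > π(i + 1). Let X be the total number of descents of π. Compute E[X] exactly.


Write X = Σ X_I over i = 1, …, 23, with X_I the indicator of one descent.
There are 23 indicators.
For each fixed i, the pair (π(i), π(i+1)) is a uniformly random ordered pair of distinct values from {1, …, 24}; by symmetry P[π(i) > π(i+1)] = 1/2.
By linearity: E[X] = 23 · (1/2) = (24 − 1) · (1/2) = 23/2 ≈ 11.5000.

E[X] = 23/2 = 11.5000.


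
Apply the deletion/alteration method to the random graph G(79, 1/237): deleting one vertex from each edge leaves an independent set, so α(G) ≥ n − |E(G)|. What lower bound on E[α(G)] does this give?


E[|E(G)|] = C(79, 2)·p = 3081 · (1/237) = 13.
E[α(G)] ≥ n − E[|E(G)|] = 79 − 13 = 66.
Numerically: ≈ 66.00000.
(This is only a lower bound; the true E[α(G)] may be larger.)

E[α(G)] ≥ 66 ≈ 66.00000.


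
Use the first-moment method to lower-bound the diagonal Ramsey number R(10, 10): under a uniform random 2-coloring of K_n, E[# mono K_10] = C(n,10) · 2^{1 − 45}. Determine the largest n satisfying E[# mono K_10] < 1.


We need C(n, 10) · 2^{1 − 45} < 1, i.e. C(n, 10) < 2^{45 − 1} = 17592186044416.
Check values of n near the boundary:
  n = 99: C(99, 10) = 15579278510796; 15579278510796 < 17592186044416? YES
  n = 100: C(100, 10) = 17310309456440; 17310309456440 < 17592186044416? YES
  n = 101: C(101, 10) = 19212541264840; 19212541264840 < 17592186044416? NO
  n = 102: C(102, 10) = 21300860967540; 21300860967540 < 17592186044416? NO
The largest n with C(n, 10) < 17592186044416 is n = 100 (where E[X] = 2163788682055/2199023255552 ≈ 0.9840). Hence R(10, 10) > 100, i.e. R(10, 10) ≥ 101.

Largest n = 100; hence R(10, 10) > 100.


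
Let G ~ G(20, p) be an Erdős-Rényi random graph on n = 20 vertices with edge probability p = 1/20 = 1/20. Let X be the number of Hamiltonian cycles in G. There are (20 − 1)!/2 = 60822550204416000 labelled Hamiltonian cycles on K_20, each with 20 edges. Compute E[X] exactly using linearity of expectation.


K_20 has (20 − 1)!/2 = 60822550204416000 labelled Hamiltonian cycles.
For each such Hamiltonian cycle H, let X_H = 1 if all 20 edges of H are present in G. Then P[X_H = 1] = p^{20} = (1/20)^{20} = 1/104857600000000000000000000.
By linearity of expectation: E[X] = Σ_H E[X_H] = 60822550204416000 · p^{20} = 60822550204416000 · 1/104857600000000000000000000 = 14849255421/25600000000000000000.
Numerically: E[X] ≈ 5.80049e-10.

E[X] = 60822550204416000 · (1/20)^{20} = 14849255421/25600000000000000000 ≈ 5.80049e-10.


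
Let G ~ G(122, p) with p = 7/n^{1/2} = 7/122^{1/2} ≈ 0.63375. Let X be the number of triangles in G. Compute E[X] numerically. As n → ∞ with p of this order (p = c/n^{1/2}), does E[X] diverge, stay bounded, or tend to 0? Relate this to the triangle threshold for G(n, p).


Number of potential triangles: C(122, 3) = 295240.
Each occurs with probability p³ ≈ (0.63375)³ ≈ 2.54539024e-01.
By linearity: E[X] = C(122, 3)·p³ ≈ 295240 · 2.54539024e-01 ≈ 75150.101360.
Since α = 1/2 < 1, p = c/n^{1/2} ≫ 1/n is above the triangle threshold p ~ 1/n. Asymptotically E[X] ~ (c³/6)·n^{3(1−α)} = (7³/6)·n^{1.5} → ∞; triangles are abundant w.h.p.

E[X] ≈ 75150.101360; in regime p = Θ(1/n^{1/2}) E[X] diverges (above the triangle threshold p ~ 1/n).


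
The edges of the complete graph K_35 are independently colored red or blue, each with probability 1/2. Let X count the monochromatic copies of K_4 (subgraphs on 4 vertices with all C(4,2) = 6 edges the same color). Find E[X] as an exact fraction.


Let X = Σ_S X_S over the C(35, 4) = 52360 subsets S of size 4, where X_S = 1 if the K_4 on S is monochromatic.
For a fixed S, the K_4 on S has C(4, 2) = 6 edges. P[all 6 edges red] = (1/2)^6, and likewise for blue, so P[monochromatic] = 2·(1/2)^6 = 2^{1 − 6} = 1/32.
Summing: E[X] = C(35, 4) · 2^{1 − 6} = 52360 · 1/32 = 6545/4.
Numerically: E[X] ≈ 1636.250.

E[X] = C(35,4)·2^(1−C(4,2)) = 6545/4 ≈ 1636.250.


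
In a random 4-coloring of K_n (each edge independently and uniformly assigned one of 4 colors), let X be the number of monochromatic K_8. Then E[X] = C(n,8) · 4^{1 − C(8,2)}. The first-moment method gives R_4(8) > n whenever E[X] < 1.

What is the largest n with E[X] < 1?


We need C(n, 8) · 4^{1 − 28} < 1, i.e. C(n, 8) < 4^{28 − 1} = 18014398509481984.
Check values of n near the boundary:
  n = 405: C(405, 8) = 16745853821188050; 16745853821188050 < 18014398509481984? YES
  n = 406: C(406, 8) = 17082453897995850; 17082453897995850 < 18014398509481984? YES
  n = 407: C(407, 8) = 17424959239309050; 17424959239309050 < 18014398509481984? YES
  n = 408: C(408, 8) = 17773458424095231; 17773458424095231 < 18014398509481984? YES
  n = 409: C(409, 8) = 18128041135797879; 18128041135797879 < 18014398509481984? NO
  n = 410: C(410, 8) = 18488798173326195; 18488798173326195 < 18014398509481984? NO
  n = 411: C(411, 8) = 18855821462126715; 18855821462126715 < 18014398509481984? NO
The largest n with C(n, 8) < 18014398509481984 is n = 408 (where E[X] = 17773458424095231/18014398509481984 ≈ 0.9866251). Hence R_4(8) > 408, i.e. R_4(8) ≥ 409.

Largest n = 408; hence R_4(8) > 408.


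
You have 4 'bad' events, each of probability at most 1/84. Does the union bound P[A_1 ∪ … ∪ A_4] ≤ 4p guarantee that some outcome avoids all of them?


Union bound: P[∪_{i=1}^{4} A_i] ≤ Σ_i P[A_i] ≤ 4·p = 4·(1/84) = 1/21.
Numerically: 1/21 ≈ 0.0476.
Is 1/21 < 1? YES.
Since P[∪ A_i] ≤ 1/21 < 1, the complement has P[∩ A_i^c] ≥ 1 − 1/21 = 20/21 > 0, so some outcome avoids every A_i.

4·p = 1/21 ≈ 0.0476; existence CERTIFIED by the union bound.


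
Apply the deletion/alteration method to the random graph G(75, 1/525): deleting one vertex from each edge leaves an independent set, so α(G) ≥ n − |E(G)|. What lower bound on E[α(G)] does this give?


E[|E(G)|] = C(75, 2)·p = 2775 · (1/525) = 37/7.
E[α(G)] ≥ n − E[|E(G)|] = 75 − 37/7 = 488/7.
Numerically: ≈ 69.7143.
(This is only a lower bound; the true E[α(G)] may be larger.)

E[α(G)] ≥ 488/7 ≈ 69.7143.


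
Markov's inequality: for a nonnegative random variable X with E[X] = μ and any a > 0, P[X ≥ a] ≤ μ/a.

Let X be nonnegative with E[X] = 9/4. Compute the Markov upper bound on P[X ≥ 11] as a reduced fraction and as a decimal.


μ = E[X] = 9/4, a = 11.
Markov: P[X ≥ 11] ≤ μ/a = (9/4)/11 = 9/44.
Numerically: ≈ 0.204545.
(Since a = 11 > μ = 2.250000, the bound 9/44 is < 1 and informative.)

P[X ≥ 11] ≤ 9/44 ≈ 0.204545.


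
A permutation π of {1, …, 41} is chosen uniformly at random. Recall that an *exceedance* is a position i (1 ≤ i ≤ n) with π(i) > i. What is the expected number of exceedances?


Write X = Σ_{i=1}^{41} X_i, where X_i = 1_{π(i) > i}.
For each fixed i, π(i) is uniform over {1, …, 41} (marginal of a uniform permutation), so P[π(i) > i] = (n − i)/n. Summing: Σ_{i=1}^{41} (n − i)/n = (0 + 1 + … + 40)/41 = 41(41 − 1)/(2·41) = (41 − 1)/2.
Hence E[X] = Σ_{i=1}^{41} (41 − i)/41 = 20 ≈ 20.000.

E[X] = 20 = 20.000.


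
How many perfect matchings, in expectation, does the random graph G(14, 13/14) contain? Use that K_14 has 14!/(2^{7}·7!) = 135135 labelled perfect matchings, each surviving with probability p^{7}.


K_14 has 14!/(2^{7}·7!) = 135135 labelled perfect matchings.
For each such perfect matching H, let X_H = 1 if all 7 edges of H are present in G. Then P[X_H = 1] = p^{7} = (13/14)^{7} = 62748517/105413504.
By linearity: E[X] = Σ_H E[X_H] = 135135 · p^{7} = 135135 · 62748517/105413504 = 1211360120685/15059072.
Numerically: E[X] ≈ 8.04e+04.

E[X] = 135135 · (13/14)^{7} = 1211360120685/15059072 ≈ 8.04e+04.


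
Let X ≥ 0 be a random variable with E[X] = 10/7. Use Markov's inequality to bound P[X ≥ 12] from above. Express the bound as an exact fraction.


μ = E[X] = 10/7, a = 12.
Markov: P[X ≥ 12] ≤ μ/a = (10/7)/12 = 5/42.
Numerically: ≈ 0.11905.
(Since a = 12 > μ = 1.42857, the bound 5/42 is < 1 and informative.)

P[X ≥ 12] ≤ 5/42 ≈ 0.11905.


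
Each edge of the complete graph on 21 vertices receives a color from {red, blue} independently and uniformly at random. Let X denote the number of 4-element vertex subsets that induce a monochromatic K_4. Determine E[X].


Let X = Σ_S X_S over the C(21, 4) = 5985 subsets S of size 4, where X_S = 1 if the K_4 on S is monochromatic.
For a fixed S, the K_4 on S has C(4, 2) = 6 edges. P[all 6 edges red] = (1/2)^6, and likewise for blue, so P[monochromatic] = 2·(1/2)^6 = 2^{1 − 6} = 1/32.
Summing: E[X] = C(21, 4) · 2^{1 − 6} = 5985 · 1/32 = 5985/32.
Numerically: E[X] ≈ 187.031250.

E[X] = C(21,4)·2^(1−C(4,2)) = 5985/32 ≈ 187.031250.


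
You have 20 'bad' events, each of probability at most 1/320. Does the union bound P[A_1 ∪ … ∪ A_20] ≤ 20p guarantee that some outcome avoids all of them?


Union bound: P[∪_{i=1}^{20} A_i] ≤ Σ_i P[A_i] ≤ 20·p = 20·(1/320) = 1/16.
Numerically: 1/16 ≈ 0.062500.
Is 1/16 < 1? YES.
Since P[∪ A_i] ≤ 1/16 < 1, the complement has P[∩ A_i^c] ≥ 1 − 1/16 = 15/16 > 0, so some outcome avoids every A_i.

20·p = 1/16 ≈ 0.062500; existence CERTIFIED by the union bound.


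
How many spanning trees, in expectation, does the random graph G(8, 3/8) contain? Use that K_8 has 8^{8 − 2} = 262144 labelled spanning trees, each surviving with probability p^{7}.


K_8 has 8^{8 − 2} = 262144 labelled spanning trees.
For each such spanning tree H, let X_H = 1 if all 7 edges of H are present in G. Then P[X_H = 1] = p^{7} = (3/8)^{7} = 2187/2097152.
Summing the indicators: E[X] = Σ_H E[X_H] = 262144 · p^{7} = 262144 · 2187/2097152 = 2187/8.
Numerically: E[X] ≈ 273.38.

E[X] = 262144 · (3/8)^{7} = 2187/8 ≈ 273.38.


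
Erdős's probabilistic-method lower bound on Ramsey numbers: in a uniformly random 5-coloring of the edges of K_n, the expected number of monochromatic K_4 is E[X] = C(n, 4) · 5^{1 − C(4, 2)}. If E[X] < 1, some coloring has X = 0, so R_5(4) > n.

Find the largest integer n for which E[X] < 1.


We need C(n, 4) · 5^{1 − 6} < 1, i.e. C(n, 4) < 5^{6 − 1} = 3125.
Check values of n near the boundary:
  n = 13: C(13, 4) = 715; 715 < 3125? YES
  n = 14: C(14, 4) = 1001; 1001 < 3125? YES
  n = 15: C(15, 4) = 1365; 1365 < 3125? YES
  n = 16: C(16, 4) = 1820; 1820 < 3125? YES
  n = 17: C(17, 4) = 2380; 2380 < 3125? YES
  n = 18: C(18, 4) = 3060; 3060 < 3125? YES
  n = 19: C(19, 4) = 3876; 3876 < 3125? NO
  n = 20: C(20, 4) = 4845; 4845 < 3125? NO
The largest n with C(n, 4) < 3125 is n = 18 (where E[X] = 612/625 ≈ 0.979200). Hence R_5(4) > 18, i.e. R_5(4) ≥ 19.

Largest n = 18; hence R_5(4) > 18.


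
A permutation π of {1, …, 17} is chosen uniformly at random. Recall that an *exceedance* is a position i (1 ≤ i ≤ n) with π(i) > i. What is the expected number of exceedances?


Write X = Σ_{i=1}^{17} X_i, where X_i = 1_{π(i) > i}.
For each fixed i, π(i) is uniform over {1, …, 17} (marginal of a uniform permutation), so P[π(i) > i] = (n − i)/n. Summing: Σ_{i=1}^{17} (n − i)/n = (0 + 1 + … + 16)/17 = 17(17 − 1)/(2·17) = (17 − 1)/2.
Hence E[X] = Σ_{i=1}^{17} (17 − i)/17 = 8 ≈ 8.000.

E[X] = 8 = 8.000.


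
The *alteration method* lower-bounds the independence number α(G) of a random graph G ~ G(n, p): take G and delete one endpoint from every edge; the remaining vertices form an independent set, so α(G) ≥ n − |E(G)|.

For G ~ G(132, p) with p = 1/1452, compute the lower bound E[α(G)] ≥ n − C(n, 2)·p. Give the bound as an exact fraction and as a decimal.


E[|E(G)|] = C(132, 2)·p = 8646 · (1/1452) = 131/22.
E[α(G)] ≥ n − E[|E(G)|] = 132 − 131/22 = 2773/22.
Numerically: ≈ 126.045455.
(This is only a lower bound; the true E[α(G)] may be larger.)

E[α(G)] ≥ 2773/22 ≈ 126.045455.


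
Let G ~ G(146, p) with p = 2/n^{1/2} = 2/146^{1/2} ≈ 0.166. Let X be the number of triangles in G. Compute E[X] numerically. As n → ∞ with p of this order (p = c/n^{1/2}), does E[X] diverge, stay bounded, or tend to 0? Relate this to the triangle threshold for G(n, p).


Number of potential triangles: C(146, 3) = 508080.
Each occurs with probability p³ ≈ (0.166)³ ≈ 4.53483e-03.
By linearity: E[X] = C(146, 3)·p³ ≈ 508080 · 4.53483e-03 ≈ 2304.055.
Since α = 1/2 < 1, p = c/n^{1/2} ≫ 1/n is above the triangle threshold p ~ 1/n. Asymptotically E[X] ~ (c³/6)·n^{3(1−α)} = (2³/6)·n^{1.5} → ∞; triangles are abundant w.h.p.

E[X] ≈ 2304.055; in regime p = Θ(1/n^{1/2}) E[X] diverges (above the triangle threshold p ~ 1/n).


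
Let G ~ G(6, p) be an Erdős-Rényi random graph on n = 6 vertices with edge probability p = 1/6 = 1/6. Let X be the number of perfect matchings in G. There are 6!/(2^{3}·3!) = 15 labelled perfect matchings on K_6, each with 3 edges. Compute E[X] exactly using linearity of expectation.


K_6 has 6!/(2^{3}·3!) = 15 labelled perfect matchings.
For each such perfect matching H, let X_H = 1 if all 3 edges of H are present in G. Then P[X_H = 1] = p^{3} = (1/6)^{3} = 1/216.
By linearity of expectation: E[X] = Σ_H E[X_H] = 15 · p^{3} = 15 · 1/216 = 5/72.
Numerically: E[X] ≈ 0.0694444.

E[X] = 15 · (1/6)^{3} = 5/72 ≈ 0.0694444.


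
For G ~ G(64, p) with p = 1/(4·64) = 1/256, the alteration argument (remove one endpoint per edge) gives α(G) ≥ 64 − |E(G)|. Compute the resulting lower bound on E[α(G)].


E[|E(G)|] = C(64, 2)·p = 2016 · (1/256) = 63/8.
E[α(G)] ≥ n − E[|E(G)|] = 64 − 63/8 = 449/8.
Numerically: ≈ 56.125000.
(This is only a lower bound; the true E[α(G)] may be larger.)

E[α(G)] ≥ 449/8 ≈ 56.125000.


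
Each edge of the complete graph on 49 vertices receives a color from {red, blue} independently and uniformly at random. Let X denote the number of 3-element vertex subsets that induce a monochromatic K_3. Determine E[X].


Let X = Σ_S X_S over the C(49, 3) = 18424 subsets S of size 3, where X_S = 1 if the K_3 on S is monochromatic.
For a fixed S, the K_3 on S has C(3, 2) = 3 edges. P[all 3 edges red] = (1/2)^3, and likewise for blue, so P[monochromatic] = 2·(1/2)^3 = 2^{1 − 3} = 1/4.
By linearity: E[X] = C(49, 3) · 2^{1 − 3} = 18424 · 1/4 = 4606.
Numerically: E[X] ≈ 4606.0000.

E[X] = C(49,3)·2^(1−C(3,2)) = 4606 ≈ 4606.0000.


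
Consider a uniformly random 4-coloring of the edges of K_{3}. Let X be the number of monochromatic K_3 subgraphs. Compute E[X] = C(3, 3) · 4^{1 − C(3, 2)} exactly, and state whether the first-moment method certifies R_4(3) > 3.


E[X] = C(3, 3) · 4^{1 − 3} = 1 · 4^{−2} = 1/16.
As a reduced fraction: E[X] = 1/16 ≈ 0.0625000.
Is E[X] < 1? YES.
Since E[X] < 1, there exists a 4-coloring of K_{3} with no monochromatic K_3; hence R_4(3) > 3.

E[X] = 1/16 ≈ 0.0625000; E[X] < 1, so R_4(3) > 3.


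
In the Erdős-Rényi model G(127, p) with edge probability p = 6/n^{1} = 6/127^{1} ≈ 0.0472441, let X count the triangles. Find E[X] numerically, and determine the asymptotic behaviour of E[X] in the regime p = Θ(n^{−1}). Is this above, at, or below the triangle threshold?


Number of potential triangles: C(127, 3) = 333375.
Each occurs with probability p³ ≈ (0.0472441)³ ≈ 1.05449030e-04.
By linearity: E[X] = C(127, 3)·p³ ≈ 333375 · 1.05449030e-04 ≈ 35.154070.
Here α = 1, so p = 6/n is exactly at the triangle threshold p ~ 1/n. Asymptotically E[X] → c³/6 = 6³/6 = 36 ≈ 36.000000, a bounded constant. In this regime the triangle count is asymptotically Poisson(c³/6).

E[X] ≈ 35.154070; in regime p = Θ(1/n^{1}) E[X] stays bounded (at the triangle threshold p ~ 1/n).


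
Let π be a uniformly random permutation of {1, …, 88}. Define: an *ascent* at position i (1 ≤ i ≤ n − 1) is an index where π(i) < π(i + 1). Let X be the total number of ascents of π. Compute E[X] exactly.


Write X = Σ X_I over i = 1, …, 87, with X_I the indicator of one ascent.
There are 87 indicators.
For each fixed i, the pair (π(i), π(i+1)) is a uniformly random ordered pair of distinct values from {1, …, 88}; by symmetry P[π(i) < π(i+1)] = 1/2.
By linearity: E[X] = 87 · (1/2) = (88 − 1) · (1/2) = 87/2 ≈ 43.5000.

E[X] = 87/2 = 43.5000.


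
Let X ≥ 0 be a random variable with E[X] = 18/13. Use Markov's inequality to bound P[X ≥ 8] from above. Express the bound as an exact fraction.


μ = E[X] = 18/13, a = 8.
Markov: P[X ≥ 8] ≤ μ/a = (18/13)/8 = 9/52.
Numerically: ≈ 0.17308.
(Since a = 8 > μ = 1.38462, the bound 9/52 is < 1 and informative.)

P[X ≥ 8] ≤ 9/52 ≈ 0.17308.


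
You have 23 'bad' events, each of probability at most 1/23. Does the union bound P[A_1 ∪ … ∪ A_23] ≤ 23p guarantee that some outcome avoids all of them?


Union bound: P[∪_{i=1}^{23} A_i] ≤ Σ_i P[A_i] ≤ 23·p = 23·(1/23) = 1.
Numerically: 1 ≈ 1.000.
Is 1 < 1? NO.
Since the bound 1 is ≥ 1, the union bound is uninformative here; it does NOT by itself certify existence.

23·p = 1 ≈ 1.000; existence NOT certified by the union bound.


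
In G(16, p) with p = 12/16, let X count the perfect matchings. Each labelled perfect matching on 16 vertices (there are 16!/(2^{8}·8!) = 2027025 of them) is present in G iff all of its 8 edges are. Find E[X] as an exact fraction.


K_16 has 16!/(2^{8}·8!) = 2027025 labelled perfect matchings.
For each such perfect matching H, let X_H = 1 if all 8 edges of H are present in G. Then P[X_H = 1] = p^{8} = (3/4)^{8} = 6561/65536.
By linearity of expectation: E[X] = Σ_H E[X_H] = 2027025 · p^{8} = 2027025 · 6561/65536 = 13299311025/65536.
Numerically: E[X] ≈ 2.03e+05.

E[X] = 2027025 · (3/4)^{8} = 13299311025/65536 ≈ 2.03e+05.


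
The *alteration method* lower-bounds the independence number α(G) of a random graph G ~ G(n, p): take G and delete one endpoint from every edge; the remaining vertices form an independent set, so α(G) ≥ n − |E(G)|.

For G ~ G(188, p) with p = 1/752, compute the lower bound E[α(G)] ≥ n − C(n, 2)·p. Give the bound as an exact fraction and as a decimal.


E[|E(G)|] = C(188, 2)·p = 17578 · (1/752) = 187/8.
E[α(G)] ≥ n − E[|E(G)|] = 188 − 187/8 = 1317/8.
Numerically: ≈ 164.625.
(This is only a lower bound; the true E[α(G)] may be larger.)

E[α(G)] ≥ 1317/8 ≈ 164.625.


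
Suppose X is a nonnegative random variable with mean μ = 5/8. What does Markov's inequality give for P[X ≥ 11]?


μ = E[X] = 5/8, a = 11.
Markov: P[X ≥ 11] ≤ μ/a = (5/8)/11 = 5/88.
Numerically: ≈ 0.0568.
(Since a = 11 > μ = 0.6250, the bound 5/88 is < 1 and informative.)

P[X ≥ 11] ≤ 5/88 ≈ 0.0568.


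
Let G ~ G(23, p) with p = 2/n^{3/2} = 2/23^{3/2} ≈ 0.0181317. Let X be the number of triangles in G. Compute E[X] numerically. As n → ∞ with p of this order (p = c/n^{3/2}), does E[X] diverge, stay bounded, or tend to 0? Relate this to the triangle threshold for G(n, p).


Number of potential triangles: C(23, 3) = 1771.
Each occurs with probability p³ ≈ (0.0181317)³ ≈ 5.96093965e-06.
By linearity: E[X] = C(23, 3)·p³ ≈ 1771 · 5.96093965e-06 ≈ 0.010557.
Since α = 3/2 > 1, p = c/n^{3/2} = o(1/n) is below the triangle threshold p ~ 1/n. Asymptotically E[X] ~ (c³/6)·n^{3(1−α)} = (2³/6)·n^{-1.5} → 0, so by Markov's inequality G has no triangles w.h.p.

E[X] ≈ 0.010557; in regime p = Θ(1/n^{3/2}) E[X] tends to 0 (below the triangle threshold p ~ 1/n).


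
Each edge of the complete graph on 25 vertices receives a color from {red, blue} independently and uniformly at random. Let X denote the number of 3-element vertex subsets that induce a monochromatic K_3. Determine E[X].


Let X = Σ_S X_S over the C(25, 3) = 2300 subsets S of size 3, where X_S = 1 if the K_3 on S is monochromatic.
For a fixed S, the K_3 on S has C(3, 2) = 3 edges. P[all 3 edges red] = (1/2)^3, and likewise for blue, so P[monochromatic] = 2·(1/2)^3 = 2^{1 − 3} = 1/4.
By linearity of expectation: E[X] = C(25, 3) · 2^{1 − 3} = 2300 · 1/4 = 575.
Numerically: E[X] ≈ 575.000.

E[X] = C(25,3)·2^(1−C(3,2)) = 575 ≈ 575.000.


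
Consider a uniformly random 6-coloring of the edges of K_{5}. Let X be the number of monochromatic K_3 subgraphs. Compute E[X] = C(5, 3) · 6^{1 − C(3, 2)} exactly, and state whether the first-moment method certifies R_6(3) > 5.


E[X] = C(5, 3) · 6^{1 − 3} = 10 · 6^{−2} = 10/36.
As a reduced fraction: E[X] = 5/18 ≈ 0.27778.
Is E[X] < 1? YES.
Since E[X] < 1, there exists a 6-coloring of K_{5} with no monochromatic K_3; hence R_6(3) > 5.

E[X] = 5/18 ≈ 0.27778; E[X] < 1, so R_6(3) > 5.


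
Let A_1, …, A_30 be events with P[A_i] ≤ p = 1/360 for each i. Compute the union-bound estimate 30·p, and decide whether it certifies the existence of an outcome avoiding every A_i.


Union bound: P[∪_{i=1}^{30} A_i] ≤ Σ_i P[A_i] ≤ 30·p = 30·(1/360) = 1/12.
Numerically: 1/12 ≈ 0.083.
Is 1/12 < 1? YES.
Since P[∪ A_i] ≤ 1/12 < 1, the complement has P[∩ A_i^c] ≥ 1 − 1/12 = 11/12 > 0, so some outcome avoids every A_i.

30·p = 1/12 ≈ 0.083; existence CERTIFIED by the union bound.


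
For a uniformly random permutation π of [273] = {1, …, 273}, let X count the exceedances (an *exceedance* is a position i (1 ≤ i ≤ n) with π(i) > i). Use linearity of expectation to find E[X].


Write X = Σ_{i=1}^{273} X_i, where X_i = 1_{π(i) > i}.
For each fixed i, π(i) is uniform over {1, …, 273} (marginal of a uniform permutation), so P[π(i) > i] = (n − i)/n. Summing: Σ_{i=1}^{273} (n − i)/n = (0 + 1 + … + 272)/273 = 273(273 − 1)/(2·273) = (273 − 1)/2.
Hence E[X] = Σ_{i=1}^{273} (273 − i)/273 = 136 ≈ 136.0000.

E[X] = 136 = 136.0000.


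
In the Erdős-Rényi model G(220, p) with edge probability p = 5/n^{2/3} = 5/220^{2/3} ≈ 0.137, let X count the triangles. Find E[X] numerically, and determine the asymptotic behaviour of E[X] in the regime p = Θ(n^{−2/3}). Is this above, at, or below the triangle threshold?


Number of potential triangles: C(220, 3) = 1750540.
Each occurs with probability p³ ≈ (0.137)³ ≈ 2.58264e-03.
By linearity: E[X] = C(220, 3)·p³ ≈ 1750540 · 2.58264e-03 ≈ 4521.023.
Since α = 2/3 < 1, p = c/n^{2/3} ≫ 1/n is above the triangle threshold p ~ 1/n. Asymptotically E[X] ~ (c³/6)·n^{3(1−α)} = (5³/6)·n^{1} → ∞; triangles are abundant w.h.p.

E[X] ≈ 4521.023; in regime p = Θ(1/n^{2/3}) E[X] diverges (above the triangle threshold p ~ 1/n).


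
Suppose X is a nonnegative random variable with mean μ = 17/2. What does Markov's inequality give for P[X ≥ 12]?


μ = E[X] = 17/2, a = 12.
Markov: P[X ≥ 12] ≤ μ/a = (17/2)/12 = 17/24.
Numerically: ≈ 0.708333.
(Since a = 12 > μ = 8.500000, the bound 17/24 is < 1 and informative.)

P[X ≥ 12] ≤ 17/24 ≈ 0.708333.


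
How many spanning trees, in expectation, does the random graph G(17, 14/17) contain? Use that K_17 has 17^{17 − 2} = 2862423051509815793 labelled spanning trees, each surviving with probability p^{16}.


K_17 has 17^{17 − 2} = 2862423051509815793 labelled spanning trees.
For each such spanning tree H, let X_H = 1 if all 16 edges of H are present in G. Then P[X_H = 1] = p^{16} = (14/17)^{16} = 2177953337809371136/48661191875666868481.
Summing the indicators: E[X] = Σ_H E[X_H] = 2862423051509815793 · p^{16} = 2862423051509815793 · 2177953337809371136/48661191875666868481 = 2177953337809371136/17.
Numerically: E[X] ≈ 1.281e+17.

E[X] = 2862423051509815793 · (14/17)^{16} = 2177953337809371136/17 ≈ 1.281e+17.


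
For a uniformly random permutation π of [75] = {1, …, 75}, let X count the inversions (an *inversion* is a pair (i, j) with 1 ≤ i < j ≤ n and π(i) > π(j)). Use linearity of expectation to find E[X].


Write X = Σ X_I over the C(75, 2) = 2775 pairs i < j, with X_I the indicator of one inversion.
There are 2775 indicators.
For each fixed pair i < j, the values π(i) and π(j) are two distinct elements of {1, …, 75} in uniformly random order; by symmetry P[π(i) > π(j)] = 1/2.
By linearity: E[X] = 2775 · (1/2) = C(75, 2) · (1/2) = 2775/2 = 2775/2 ≈ 1387.50000.

E[X] = 2775/2 = 1387.50000.


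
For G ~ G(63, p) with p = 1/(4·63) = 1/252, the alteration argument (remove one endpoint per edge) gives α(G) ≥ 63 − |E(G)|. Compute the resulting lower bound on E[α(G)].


E[|E(G)|] = C(63, 2)·p = 1953 · (1/252) = 31/4.
E[α(G)] ≥ n − E[|E(G)|] = 63 − 31/4 = 221/4.
Numerically: ≈ 55.2500.
(This is only a lower bound; the true E[α(G)] may be larger.)

E[α(G)] ≥ 221/4 ≈ 55.2500.


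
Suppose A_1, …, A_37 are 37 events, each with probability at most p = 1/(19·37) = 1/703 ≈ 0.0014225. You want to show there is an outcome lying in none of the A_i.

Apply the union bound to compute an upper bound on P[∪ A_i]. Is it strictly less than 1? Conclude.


Union bound: P[∪_{i=1}^{37} A_i] ≤ Σ_i P[A_i] ≤ 37·p = 37·(1/703) = 1/19.
Numerically: 1/19 ≈ 0.0526316.
Is 1/19 < 1? YES.
Since P[∪ A_i] ≤ 1/19 < 1, the complement has P[∩ A_i^c] ≥ 1 − 1/19 = 18/19 > 0, so some outcome avoids every A_i.

37·p = 1/19 ≈ 0.0526316; existence CERTIFIED by the union bound.


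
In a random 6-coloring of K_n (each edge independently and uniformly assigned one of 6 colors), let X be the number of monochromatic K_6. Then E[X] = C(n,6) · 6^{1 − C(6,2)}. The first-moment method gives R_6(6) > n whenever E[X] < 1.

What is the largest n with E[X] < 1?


We need C(n, 6) · 6^{1 − 15} < 1, i.e. C(n, 6) < 6^{15 − 1} = 78364164096.
Check values of n near the boundary:
  n = 195: C(195, 6) = 70656049360; 70656049360 < 78364164096? YES
  n = 196: C(196, 6) = 72887293024; 72887293024 < 78364164096? YES
  n = 197: C(197, 6) = 75176946208; 75176946208 < 78364164096? YES
  n = 198: C(198, 6) = 77526225777; 77526225777 < 78364164096? YES
  n = 199: C(199, 6) = 79936367511; 79936367511 < 78364164096? NO
The largest n with C(n, 6) < 78364164096 is n = 198 (where E[X] = 25842075259/26121388032 ≈ 0.98931). Hence R_6(6) > 198, i.e. R_6(6) ≥ 199.

Largest n = 198; hence R_6(6) > 198.


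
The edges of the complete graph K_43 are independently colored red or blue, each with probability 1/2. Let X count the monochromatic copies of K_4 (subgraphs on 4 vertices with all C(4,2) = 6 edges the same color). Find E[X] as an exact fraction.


Let X = Σ_S X_S over the C(43, 4) = 123410 subsets S of size 4, where X_S = 1 if the K_4 on S is monochromatic.
For a fixed S, the K_4 on S has C(4, 2) = 6 edges. P[all 6 edges red] = (1/2)^6, and likewise for blue, so P[monochromatic] = 2·(1/2)^6 = 2^{1 − 6} = 1/32.
By linearity: E[X] = C(43, 4) · 2^{1 − 6} = 123410 · 1/32 = 61705/16.
Numerically: E[X] ≈ 3856.5625.

E[X] = C(43,4)·2^(1−C(4,2)) = 61705/16 ≈ 3856.5625.


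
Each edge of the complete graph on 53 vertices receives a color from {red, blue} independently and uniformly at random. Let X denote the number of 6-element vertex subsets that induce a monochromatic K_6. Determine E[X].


Let X = Σ_S X_S over the C(53, 6) = 22957480 subsets S of size 6, where X_S = 1 if the K_6 on S is monochromatic.
For a fixed S, the K_6 on S has C(6, 2) = 15 edges. P[all 15 edges red] = (1/2)^15, and likewise for blue, so P[monochromatic] = 2·(1/2)^15 = 2^{1 − 15} = 1/16384.
Summing: E[X] = C(53, 6) · 2^{1 − 15} = 22957480 · 1/16384 = 2869685/2048.
Numerically: E[X] ≈ 1401.21338.

E[X] = C(53,6)·2^(1−C(6,2)) = 2869685/2048 ≈ 1401.21338.


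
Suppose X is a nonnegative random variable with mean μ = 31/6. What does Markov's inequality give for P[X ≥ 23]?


μ = E[X] = 31/6, a = 23.
Markov: P[X ≥ 23] ≤ μ/a = (31/6)/23 = 31/138.
Numerically: ≈ 0.2246.
(Since a = 23 > μ = 5.1667, the bound 31/138 is < 1 and informative.)

P[X ≥ 23] ≤ 31/138 ≈ 0.2246.


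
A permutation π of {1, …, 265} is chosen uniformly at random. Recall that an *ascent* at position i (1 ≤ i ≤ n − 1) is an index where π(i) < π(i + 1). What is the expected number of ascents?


Write X = Σ X_I over i = 1, …, 264, with X_I the indicator of one ascent.
There are 264 indicators.
For each fixed i, the pair (π(i), π(i+1)) is a uniformly random ordered pair of distinct values from {1, …, 265}; by symmetry P[π(i) < π(i+1)] = 1/2.
By linearity: E[X] = 264 · (1/2) = (265 − 1) · (1/2) = 132 ≈ 132.000.

E[X] = 132 = 132.000.


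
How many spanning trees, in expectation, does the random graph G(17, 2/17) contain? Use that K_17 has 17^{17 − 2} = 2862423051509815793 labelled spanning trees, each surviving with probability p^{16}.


K_17 has 17^{17 − 2} = 2862423051509815793 labelled spanning trees.
For each such spanning tree H, let X_H = 1 if all 16 edges of H are present in G. Then P[X_H = 1] = p^{16} = (2/17)^{16} = 65536/48661191875666868481.
Summing the indicators: E[X] = Σ_H E[X_H] = 2862423051509815793 · p^{16} = 2862423051509815793 · 65536/48661191875666868481 = 65536/17.
Numerically: E[X] ≈ 3.86e+03.

E[X] = 2862423051509815793 · (2/17)^{16} = 65536/17 ≈ 3.86e+03.


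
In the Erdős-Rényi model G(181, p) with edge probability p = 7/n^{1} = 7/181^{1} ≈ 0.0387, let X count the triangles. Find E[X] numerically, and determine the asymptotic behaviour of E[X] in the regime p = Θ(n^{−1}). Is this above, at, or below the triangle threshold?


Number of potential triangles: C(181, 3) = 971970.
Each occurs with probability p³ ≈ (0.0387)³ ≈ 5.78440e-05.
By linearity: E[X] = C(181, 3)·p³ ≈ 971970 · 5.78440e-05 ≈ 56.223.
Here α = 1, so p = 7/n is exactly at the triangle threshold p ~ 1/n. Asymptotically E[X] → c³/6 = 7³/6 = 343/6 ≈ 57.167, a bounded constant. In this regime the triangle count is asymptotically Poisson(c³/6).

E[X] ≈ 56.223; in regime p = Θ(1/n^{1}) E[X] stays bounded (at the triangle threshold p ~ 1/n).
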